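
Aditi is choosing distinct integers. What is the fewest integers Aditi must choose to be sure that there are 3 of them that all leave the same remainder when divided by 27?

55

By the pigeonhole principle, the 27 residue classes mod 27 are the pigeonholes.
With 54 integers one could put 2 in each residue class and have no class reach 3.
The 55th integer pushes some class to 3, so 27·2 + 1 = 55.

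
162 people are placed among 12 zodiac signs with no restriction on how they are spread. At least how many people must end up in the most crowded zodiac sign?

14

Pigeonhole: the 12 zodiac signs are the holes and the 162 people are the pigeons.
If every zodiac sign held at most 13 people, the total would be at most 12 × 13 = 156, which is less than 162.
So some zodiac sign holds at least ⌈162/12⌉ = 14 people.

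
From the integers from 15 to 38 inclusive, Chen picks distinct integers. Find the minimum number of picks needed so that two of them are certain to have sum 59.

16

Group the elements by complementary pair {x, 59−x}: {21,38}, {22,37}, {23,36}, …, giving 9 two-element pairs and 6 integers whose partner 59−x falls outside [15,38].
Pigeonhole: treating each of those 15 groups as a pigeonhole, one can pick one integer per group — 15 integers — with no two summing to 59.
The 16th integer lands in an occupied pair, forcing a sum of 59.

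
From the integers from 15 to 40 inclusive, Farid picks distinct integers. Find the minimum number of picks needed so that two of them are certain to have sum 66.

A set avoiding the sum 66 can contain at most one of each pair {x, 66−x}, plus the 12 elements whose complement lies outside the range or equal to its own complement.
The integers 15, …, 33 (19 of them) are such a set: any two sum to at least 15+16 = 31 and at most 32+33 = 65 < 66.
Any 20th integer completes one of the 7 pairs, so 20 choices force a sum of 66.

20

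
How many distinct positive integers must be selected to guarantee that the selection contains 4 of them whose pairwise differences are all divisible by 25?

76

Integers whose pairwise differences are multiples of 25 are exactly those sharing a remainder mod 25. The 25 residue classes mod 25 are the pigeonholes.
With 75 integers one could put 3 in each residue class and have no class reach 4.
The 76th integer pushes some class to 4, so 25·3 + 1 = 76.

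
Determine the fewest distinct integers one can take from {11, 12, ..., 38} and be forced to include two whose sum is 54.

Group the elements by complementary pair {x, 54−x}: {16,38}, {17,37}, {18,36}, …, giving 11 two-element pairs; the single value 27 (it cannot pair with itself since the integers are distinct); and 5 integers whose partner 54−x falls outside [11,38].
By pigeonhole, treating each of those 17 groups as a pigeonhole, one can pick one integer per group — 17 integers — with no two summing to 54.
The 18th integer lands in an occupied pair, forcing a sum of 54.

18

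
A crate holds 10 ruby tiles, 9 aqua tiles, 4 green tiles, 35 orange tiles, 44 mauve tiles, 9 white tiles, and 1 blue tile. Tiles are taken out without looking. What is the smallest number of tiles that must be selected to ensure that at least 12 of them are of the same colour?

An adversary could hand out at most 11 tiles per colour (5 colours run out sooner): 10 + 9 + 4 + 11 + 11 + 9 + 1 = 55 tiles and still no colour has 12.
One more tile lands in a colour already at 11, so 56 draws are enough and 55 are not.

56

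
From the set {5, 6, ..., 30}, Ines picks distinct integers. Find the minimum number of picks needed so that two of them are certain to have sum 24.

Group the elements by complementary pair {x, 24−x}: {5,19}, {6,18}, {7,17}, …, giving 7 two-element pairs, the single value 12 (it cannot pair with itself since the integers are distinct), and 11 integers whose partner 24−x falls outside [5,30].
By pigeonhole, treating each of those 19 groups as a pigeonhole, one can pick one integer per group — 19 integers — with no two summing to 24.
The 20th integer lands in an occupied pair, forcing a sum of 24.

20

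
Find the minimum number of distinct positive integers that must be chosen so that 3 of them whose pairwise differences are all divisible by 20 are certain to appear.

Integers whose pairwise differences are multiples of 20 are exactly those sharing a remainder mod 20. By pigeonhole, the 20 residue classes mod 20 are the pigeonholes.
With 40 integers one could put 2 in each residue class and have no class reach 3.
The 41st integer pushes some class to 3, so 20·2 + 1 = 41.

41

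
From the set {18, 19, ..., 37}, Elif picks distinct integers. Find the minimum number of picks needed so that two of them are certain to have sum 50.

14

Group the elements by complementary pair {x, 50−x}: {18,32}, {19,31}, {20,30}, …, giving 7 two-element pairs, the single value 25 (it cannot pair with itself since the integers are distinct), and 5 integers whose partner 50−x falls outside [18,37].
By pigeonhole, treating each of those 13 groups as a pigeonhole, one can pick one integer per group — 13 integers — with no two summing to 50.
The 14th integer lands in an occupied pair, forcing a sum of 50.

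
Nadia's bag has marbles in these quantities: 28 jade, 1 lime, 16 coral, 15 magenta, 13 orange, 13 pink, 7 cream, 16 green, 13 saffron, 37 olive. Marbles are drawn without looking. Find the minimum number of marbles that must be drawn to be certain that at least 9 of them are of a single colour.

An adversary could hand out at most 8 marbles per colour (lime, cream run out sooner): 8 + 1 + 8 + 8 + 8 + 8 + 7 + 8 + 8 + 8 = 72 marbles and still no colour has 9.
By pigeonhole, one more marble lands in a colour already at 8, so 73 draws are enough and 72 are not.

73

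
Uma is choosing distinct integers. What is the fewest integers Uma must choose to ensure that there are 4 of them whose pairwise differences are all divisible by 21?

64

Integers whose pairwise differences are multiples of 21 are exactly those sharing a remainder mod 21. By pigeonhole, the 21 residue classes mod 21 are the pigeonholes.
With 63 integers one could put 3 in each residue class and have no class reach 4.
The 64th integer pushes some class to 4, so 21·3 + 1 = 64.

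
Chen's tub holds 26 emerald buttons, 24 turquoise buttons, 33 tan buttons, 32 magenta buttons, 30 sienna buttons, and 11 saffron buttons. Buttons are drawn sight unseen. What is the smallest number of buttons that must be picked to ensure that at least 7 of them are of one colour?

An adversary could hand out at most 6 buttons per colour: 6 + 6 + 6 + 6 + 6 + 6 = 36 buttons and still no colour has 7.
Pigeonhole: one more button lands in a colour already at 6, so 37 draws are enough and 36 are not.

37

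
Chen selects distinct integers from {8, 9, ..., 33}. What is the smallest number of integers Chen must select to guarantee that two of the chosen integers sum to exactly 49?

18

Group the elements by complementary pair {x, 49−x}: {16,33}, {17,32}, {18,31}, …, giving 9 two-element pairs and 8 integers whose partner 49−x falls outside [8,33].
Treating each of those 17 groups as a pigeonhole, one can pick one integer per group — 17 integers — with no two summing to 49.
The 18th integer lands in an occupied pair, forcing a sum of 49.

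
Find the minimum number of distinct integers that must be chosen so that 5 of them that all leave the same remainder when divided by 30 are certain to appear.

Pigeonhole: the 30 residue classes mod 30 are the pigeonholes.
With 120 integers one could put 4 in each residue class and have no class reach 5.
The 121st integer pushes some class to 5, so 30·4 + 1 = 121.

121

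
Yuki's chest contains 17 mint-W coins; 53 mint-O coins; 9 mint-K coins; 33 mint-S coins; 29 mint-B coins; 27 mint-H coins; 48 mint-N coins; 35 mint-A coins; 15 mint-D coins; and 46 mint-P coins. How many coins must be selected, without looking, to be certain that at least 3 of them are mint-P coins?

269

In the worst case for collecting mint-P coins, every non-mint-P coin comes out first.
There are 17 + 53 + 9 + 33 + 29 + 27 + 48 + 35 + 15 = 266 non-mint-P coins altogether.
After those, each further coin must be mint-P, so 266 + 3 = 269 draws guarantee 3 mint-P coins.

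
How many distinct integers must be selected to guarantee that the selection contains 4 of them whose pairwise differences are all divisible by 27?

Integers whose pairwise differences are multiples of 27 are exactly those sharing a remainder mod 27. By pigeonhole, the 27 residue classes mod 27 are the pigeonholes.
With 81 integers one could put 3 in each residue class and have no class reach 4.
The 82nd integer pushes some class to 4, so 27·3 + 1 = 82.

82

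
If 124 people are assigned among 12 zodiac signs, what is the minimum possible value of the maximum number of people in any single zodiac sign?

By pigeonhole, the 12 zodiac signs are the holes and the 124 people are the pigeons.
If every zodiac sign held at most 10 people, the total would be at most 12 × 10 = 120, which is less than 124.
So some zodiac sign holds at least ⌈124/12⌉ = 11 people.

11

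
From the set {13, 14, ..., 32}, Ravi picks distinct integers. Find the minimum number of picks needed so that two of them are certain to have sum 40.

Group the elements by complementary pair {x, 40−x}: {13,27}, {14,26}, {15,25}, …, giving 7 two-element pairs, the single value 20 (it cannot pair with itself since the integers are distinct), and 5 integers whose partner 40−x falls outside [13,32].
Treating each of those 13 groups as a pigeonhole, one can pick one integer per group — 13 integers — with no two summing to 40.
The 14th integer lands in an occupied pair, forcing a sum of 40.

14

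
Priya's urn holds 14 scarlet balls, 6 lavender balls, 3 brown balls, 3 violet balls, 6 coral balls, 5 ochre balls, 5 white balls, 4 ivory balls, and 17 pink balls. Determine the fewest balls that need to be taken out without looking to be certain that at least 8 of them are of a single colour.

By the pigeonhole principle, put each drawn ball into a box by colour. The largest draw with every box below 8 takes min(count, 7) from each colour; colours with fewer than 7 contribute all they have.
Σ min(cᵢ, 7) = 7 + 6 + 3 + 3 + 6 + 5 + 5 + 4 + 7 = 46.
Draw number 46 + 1 = 47 must push one box to 8.

47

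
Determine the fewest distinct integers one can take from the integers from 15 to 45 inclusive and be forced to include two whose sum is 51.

A set avoiding the sum 51 can contain at most one of each pair {x, 51−x}, plus the 9 elements whose complement lies outside the range.
The integers 26, …, 45 (20 of them) are such a set: any two sum to at least 26+27 = 53 > 51.
Pigeonhole: any 21st integer completes one of the 11 pairs, so 21 choices force a sum of 51.

21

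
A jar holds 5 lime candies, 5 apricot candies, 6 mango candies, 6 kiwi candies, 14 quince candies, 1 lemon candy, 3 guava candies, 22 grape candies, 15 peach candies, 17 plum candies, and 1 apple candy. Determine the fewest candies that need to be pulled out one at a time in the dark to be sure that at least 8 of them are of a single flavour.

56

By the pigeonhole principle, put each drawn candy into a box by flavour. The largest draw with every box below 8 takes min(count, 7) from each flavour; flavours with fewer than 7 contribute all they have.
Σ min(cᵢ, 7) = 5 + 5 + 6 + 6 + 7 + 1 + 3 + 7 + 7 + 7 + 1 = 55.
Draw number 55 + 1 = 56 must push one box to 8.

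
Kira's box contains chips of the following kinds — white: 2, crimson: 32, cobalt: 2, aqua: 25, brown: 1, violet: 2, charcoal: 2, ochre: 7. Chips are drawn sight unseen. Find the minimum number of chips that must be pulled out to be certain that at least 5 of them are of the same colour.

22

By the pigeonhole principle, put each drawn chip into a box by colour. The largest draw with every box below 5 takes min(count, 4) from each colour; colours with fewer than 4 contribute all they have.
Σ min(cᵢ, 4) = 2 + 4 + 2 + 4 + 1 + 2 + 2 + 4 = 21.
Draw number 21 + 1 = 22 must push one box to 5.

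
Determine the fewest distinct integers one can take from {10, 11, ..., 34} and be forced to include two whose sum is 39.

Group the elements by complementary pair {x, 39−x}: {10,29}, {11,28}, {12,27}, …, giving 10 two-element pairs and 5 integers whose partner 39−x falls outside [10,34].
Treating each of those 15 groups as a pigeonhole, one can pick one integer per group — 15 integers — with no two summing to 39.
The 16th integer lands in an occupied pair, forcing a sum of 39.

16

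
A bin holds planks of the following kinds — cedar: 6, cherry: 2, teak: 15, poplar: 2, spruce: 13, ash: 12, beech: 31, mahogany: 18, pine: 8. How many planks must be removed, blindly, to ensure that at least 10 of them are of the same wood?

64

By pigeonhole, the 9 woods are the holes; the planks drawn are the pigeons.
To avoid 10 of any one wood, the worst case takes at most 9 of each wood, or every plank of a wood that has fewer than 9.
That gives 6 + 2 + 9 + 2 + 9 + 9 + 9 + 9 + 8 = 63 planks with no wood reaching 10.
The next plank forces some wood to 10, so 63 + 1 = 64.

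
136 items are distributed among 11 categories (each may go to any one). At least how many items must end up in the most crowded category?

13

The 11 categories are the holes and the 136 items are the pigeons.
If every category held at most 12 items, the total would be at most 11 × 12 = 132, which is less than 136.
So some category holds at least ⌈136/11⌉ = 13 items.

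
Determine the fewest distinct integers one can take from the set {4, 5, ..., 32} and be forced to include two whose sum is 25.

Two chosen integers sum to 25 exactly when both halves of some pair {x, 25−x} with 4 ≤ x ≤ 25−x ≤ 21 are chosen — 9 such pairs.
The remaining 11 elements (those with no distinct partner in range) can never complete a 25-sum, so the worst case takes all of them and one from each pair: 11 + 9 = 20.
The 21st integer has to be the second member of some pair, so 20 + 1 = 21.

21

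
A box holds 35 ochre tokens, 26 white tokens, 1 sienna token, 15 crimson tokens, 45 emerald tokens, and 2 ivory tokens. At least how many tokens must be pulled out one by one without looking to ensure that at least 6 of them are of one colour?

24

An adversary could hand out at most 5 tokens per colour (sienna, ivory run out sooner): 5 + 5 + 1 + 5 + 5 + 2 = 23 tokens and still no colour has 6.
By pigeonhole, one more token lands in a colour already at 5, so 24 draws are enough and 23 are not.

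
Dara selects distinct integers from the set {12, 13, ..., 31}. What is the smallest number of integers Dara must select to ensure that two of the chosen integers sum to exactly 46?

13

Group the elements by complementary pair {x, 46−x}: {15,31}, {16,30}, {17,29}, …, giving 8 two-element pairs; the single value 23 (it cannot pair with itself since the integers are distinct); and 3 integers whose partner 46−x falls outside [12,31].
By pigeonhole, treating each of those 12 groups as a pigeonhole, one can pick one integer per group — 12 integers — with no two summing to 46.
The 13th integer lands in an occupied pair, forcing a sum of 46.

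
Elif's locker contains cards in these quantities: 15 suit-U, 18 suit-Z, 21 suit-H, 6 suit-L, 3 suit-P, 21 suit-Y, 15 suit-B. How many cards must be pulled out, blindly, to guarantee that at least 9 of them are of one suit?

50

An adversary could hand out at most 8 cards per suit (suit-L, suit-P run out sooner): 8 + 8 + 8 + 6 + 3 + 8 + 8 = 49 cards and still no suit has 9.
One more card lands in a suit already at 8, so 50 draws are enough and 49 are not.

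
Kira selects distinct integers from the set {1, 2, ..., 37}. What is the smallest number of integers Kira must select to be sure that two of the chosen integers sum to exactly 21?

A set avoiding the sum 21 can contain at most one of each pair {x, 21−x}, plus the 17 elements whose complement lies outside the range.
The integers 11, …, 37 (27 of them) are such a set: any two sum to at least 11+12 = 23 > 21.
By pigeonhole, any 28th integer completes one of the 10 pairs, so 28 choices force a sum of 21.

28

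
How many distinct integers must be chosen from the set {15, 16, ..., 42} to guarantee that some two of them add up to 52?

A set avoiding the sum 52 can contain at most one of each pair {x, 52−x}, plus the 6 elements whose complement lies outside the range or equal to its own complement.
The integers 26, …, 42 (17 of them) are such a set: any two sum to at least 26+27 = 53 > 52.
Any 18th integer completes one of the 11 pairs, so 18 choices force a sum of 52.

18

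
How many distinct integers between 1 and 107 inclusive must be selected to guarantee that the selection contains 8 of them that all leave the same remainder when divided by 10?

The 10 residue classes mod 10 are the pigeonholes.
With 70 integers one could put 7 in each residue class and have no class reach 8.
The 71st integer pushes some class to 8, so 10·7 + 1 = 71.

71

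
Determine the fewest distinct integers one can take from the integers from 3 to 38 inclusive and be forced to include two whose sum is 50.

24

Two chosen integers sum to 50 exactly when both halves of some pair {x, 50−x} with 12 ≤ x ≤ 50−x ≤ 38 are chosen — 13 such pairs.
The remaining 10 elements (those with no distinct partner in range) can never complete a 50-sum, so the worst case takes all of them and one from each pair: 10 + 13 = 23.
By pigeonhole, the 24th integer has to be the second member of some pair, so 23 + 1 = 24.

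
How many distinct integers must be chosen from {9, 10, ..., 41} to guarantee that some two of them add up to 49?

18

A set avoiding the sum 49 can contain at most one of each pair {x, 49−x}, plus the 1 element whose complement lies outside the range.
The integers 25, …, 41 (17 of them) are such a set: any two sum to at least 25+26 = 51 > 49.
Pigeonhole: any 18th integer completes one of the 16 pairs, so 18 choices force a sum of 49.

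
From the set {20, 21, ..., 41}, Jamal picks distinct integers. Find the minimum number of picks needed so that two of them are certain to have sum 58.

14

Group the elements by complementary pair {x, 58−x}: {20,38}, {21,37}, {22,36}, …, giving 9 two-element pairs; the single value 29 (it cannot pair with itself since the integers are distinct); and 3 integers whose partner 58−x falls outside [20,41].
Pigeonhole: treating each of those 13 groups as a pigeonhole, one can pick one integer per group — 13 integers — with no two summing to 58.
The 14th integer lands in an occupied pair, forcing a sum of 58.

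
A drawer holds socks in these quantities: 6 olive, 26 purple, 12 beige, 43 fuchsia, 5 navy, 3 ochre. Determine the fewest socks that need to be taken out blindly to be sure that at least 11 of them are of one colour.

45

The 6 colours are the holes; the socks drawn are the pigeons.
To avoid 11 of any one colour, the worst case takes at most 10 of each colour, or every sock of a colour that has fewer than 10.
That gives 6 + 10 + 10 + 10 + 5 + 3 = 44 socks with no colour reaching 11.
The next sock forces some colour to 11, so 44 + 1 = 45.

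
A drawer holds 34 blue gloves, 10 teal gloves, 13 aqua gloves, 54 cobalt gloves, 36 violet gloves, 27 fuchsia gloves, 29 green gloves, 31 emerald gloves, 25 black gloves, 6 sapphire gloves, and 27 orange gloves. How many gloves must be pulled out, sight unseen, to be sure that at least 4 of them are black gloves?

271

In the worst case for collecting black gloves, every non-black glove comes out first.
There are 34 + 10 + 13 + 54 + 36 + 27 + 29 + 31 + 6 + 27 = 267 non-black gloves altogether.
After those, each further glove must be black, so 267 + 4 = 271 draws guarantee 4 black gloves.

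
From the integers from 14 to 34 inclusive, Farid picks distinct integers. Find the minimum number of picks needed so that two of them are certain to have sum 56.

16

Group the elements by complementary pair {x, 56−x}: {22,34}, {23,33}, {24,32}, …, giving 6 two-element pairs, the single value 28 (it cannot pair with itself since the integers are distinct), and 8 integers whose partner 56−x falls outside [14,34].
Treating each of those 15 groups as a pigeonhole, one can pick one integer per group — 15 integers — with no two summing to 56.
The 16th integer lands in an occupied pair, forcing a sum of 56.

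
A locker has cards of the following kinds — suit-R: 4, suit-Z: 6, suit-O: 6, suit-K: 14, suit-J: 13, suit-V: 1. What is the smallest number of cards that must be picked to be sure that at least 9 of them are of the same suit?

An adversary could hand out at most 8 cards per suit (4 suits run out sooner): 4 + 6 + 6 + 8 + 8 + 1 = 33 cards and still no suit has 9.
By the pigeonhole principle, one more card lands in a suit already at 8, so 34 draws are enough and 33 are not.

34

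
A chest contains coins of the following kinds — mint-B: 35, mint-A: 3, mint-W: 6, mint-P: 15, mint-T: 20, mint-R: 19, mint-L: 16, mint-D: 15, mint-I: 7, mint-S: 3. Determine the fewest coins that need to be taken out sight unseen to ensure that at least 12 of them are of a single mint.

An adversary could hand out at most 11 coins per mint (4 mints run out sooner): 11 + 3 + 6 + 11 + 11 + 11 + 11 + 11 + 7 + 3 = 85 coins and still no mint has 12.
One more coin lands in a mint already at 11, so 86 draws are enough and 85 are not.

86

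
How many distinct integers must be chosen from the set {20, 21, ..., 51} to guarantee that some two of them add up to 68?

19

A set avoiding the sum 68 can contain at most one of each pair {x, 68−x}, plus the 4 elements whose complement lies outside the range or equal to its own complement.
The integers 34, …, 51 (18 of them) are such a set: any two sum to at least 34+35 = 69 > 68.
By pigeonhole, any 19th integer completes one of the 14 pairs, so 19 choices force a sum of 68.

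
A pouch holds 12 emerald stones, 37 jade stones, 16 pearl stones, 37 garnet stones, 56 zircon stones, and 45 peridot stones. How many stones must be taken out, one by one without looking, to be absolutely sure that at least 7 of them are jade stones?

In the worst case for collecting jade stones, every non-jade stone comes out first.
There are 12 + 16 + 37 + 56 + 45 = 166 non-jade stones altogether.
After those, each further stone must be jade, so 166 + 7 = 173 draws guarantee 7 jade stones.

173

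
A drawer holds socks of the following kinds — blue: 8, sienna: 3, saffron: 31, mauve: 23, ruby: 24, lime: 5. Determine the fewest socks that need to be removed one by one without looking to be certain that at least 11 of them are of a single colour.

An adversary could hand out at most 10 socks per colour (blue, sienna, lime run out sooner): 8 + 3 + 10 + 10 + 10 + 5 = 46 socks and still no colour has 11.
By pigeonhole, one more sock lands in a colour already at 10, so 47 draws are enough and 46 are not.

47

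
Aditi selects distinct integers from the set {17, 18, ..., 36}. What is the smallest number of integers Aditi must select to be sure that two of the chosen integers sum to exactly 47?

14

Group the elements by complementary pair {x, 47−x}: {17,30}, {18,29}, {19,28}, …, giving 7 two-element pairs and 6 integers whose partner 47−x falls outside [17,36].
Pigeonhole: treating each of those 13 groups as a pigeonhole, one can pick one integer per group — 13 integers — with no two summing to 47.
The 14th integer lands in an occupied pair, forcing a sum of 47.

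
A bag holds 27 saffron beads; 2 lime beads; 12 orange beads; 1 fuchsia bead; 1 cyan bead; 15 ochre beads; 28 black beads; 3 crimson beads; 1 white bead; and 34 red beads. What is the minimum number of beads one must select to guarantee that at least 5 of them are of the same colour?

By the pigeonhole principle, put each drawn bead into a box by colour. The largest draw with every box below 5 takes min(count, 4) from each colour; colours with fewer than 4 contribute all they have.
Σ min(cᵢ, 4) = 4 + 2 + 4 + 1 + 1 + 4 + 4 + 3 + 1 + 4 = 28.
Draw number 28 + 1 = 29 must push one box to 5.

29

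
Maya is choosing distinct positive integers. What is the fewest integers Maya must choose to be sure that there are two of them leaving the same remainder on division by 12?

13

The 12 residue classes mod 12 are the pigeonholes.
With 12 integers one could put 1 in each residue class and have no class reach 2.
The 13th integer pushes some class to 2, so 12·1 + 1 = 13.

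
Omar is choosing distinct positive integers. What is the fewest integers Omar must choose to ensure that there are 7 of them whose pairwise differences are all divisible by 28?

169

Integers whose pairwise differences are multiples of 28 are exactly those sharing a remainder mod 28. The 28 residue classes mod 28 are the pigeonholes.
With 168 integers one could put 6 in each residue class and have no class reach 7.
The 169th integer pushes some class to 7, so 28·6 + 1 = 169.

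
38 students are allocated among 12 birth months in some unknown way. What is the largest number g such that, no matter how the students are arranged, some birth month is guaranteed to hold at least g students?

The 12 birth months are the holes and the 38 students are the pigeons.
If every birth month held at most 3 students, the total would be at most 12 × 3 = 36, which is less than 38.
So some birth month holds at least ⌈38/12⌉ = 4 students.

4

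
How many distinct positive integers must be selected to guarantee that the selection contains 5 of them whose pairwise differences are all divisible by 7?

Integers whose pairwise differences are multiples of 7 are exactly those sharing a remainder mod 7. By pigeonhole, the 7 residue classes mod 7 are the pigeonholes.
With 28 integers one could put 4 in each residue class and have no class reach 5.
The 29th integer pushes some class to 5, so 7·4 + 1 = 29.

29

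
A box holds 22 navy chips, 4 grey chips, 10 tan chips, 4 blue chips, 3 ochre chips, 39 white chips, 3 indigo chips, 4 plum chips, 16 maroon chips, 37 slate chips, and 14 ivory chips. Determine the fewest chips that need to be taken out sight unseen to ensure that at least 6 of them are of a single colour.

By pigeonhole, the 11 colours are the holes; the chips drawn are the pigeons.
To avoid 6 of any one colour, the worst case takes at most 5 of each colour, or every chip of a colour that has fewer than 5.
That gives 5 + 4 + 5 + 4 + 3 + 5 + 3 + 4 + 5 + 5 + 5 = 48 chips with no colour reaching 6.
The next chip forces some colour to 6, so 48 + 1 = 49.

49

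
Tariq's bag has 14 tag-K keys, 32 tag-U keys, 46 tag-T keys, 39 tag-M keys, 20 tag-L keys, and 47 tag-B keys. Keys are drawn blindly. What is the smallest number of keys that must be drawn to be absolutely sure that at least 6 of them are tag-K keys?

In the worst case for collecting tag-K keys, every non-tag-K key comes out first.
There are 32 + 46 + 39 + 20 + 47 = 184 non-tag-K keys altogether.
After those, each further key must be tag-K, so 184 + 6 = 190 draws guarantee 6 tag-K keys.

190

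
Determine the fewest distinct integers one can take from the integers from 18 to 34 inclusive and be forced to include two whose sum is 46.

Group the elements by complementary pair {x, 46−x}: {18,28}, {19,27}, {20,26}, …, giving 5 two-element pairs, the single value 23 (it cannot pair with itself since the integers are distinct), and 6 integers whose partner 46−x falls outside [18,34].
Treating each of those 12 groups as a pigeonhole, one can pick one integer per group — 12 integers — with no two summing to 46.
The 13th integer lands in an occupied pair, forcing a sum of 46.

13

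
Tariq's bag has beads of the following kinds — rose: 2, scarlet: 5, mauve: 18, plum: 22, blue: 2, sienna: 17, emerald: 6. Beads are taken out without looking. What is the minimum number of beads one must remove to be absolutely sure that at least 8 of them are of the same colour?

37

By the pigeonhole principle, the 7 colours are the holes; the beads drawn are the pigeons.
To avoid 8 of any one colour, the worst case takes at most 7 of each colour, or every bead of a colour that has fewer than 7.
That gives 2 + 5 + 7 + 7 + 2 + 7 + 6 = 36 beads with no colour reaching 8.
The next bead forces some colour to 8, so 36 + 1 = 37.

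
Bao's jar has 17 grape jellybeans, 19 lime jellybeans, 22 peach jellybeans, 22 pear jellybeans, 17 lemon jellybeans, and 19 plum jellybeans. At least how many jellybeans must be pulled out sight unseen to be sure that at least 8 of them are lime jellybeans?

In the worst case for collecting lime jellybeans, every non-lime jellybean comes out first.
There are 17 + 22 + 22 + 17 + 19 = 97 non-lime jellybeans altogether.
After those, each further jellybean must be lime, so 97 + 8 = 105 draws guarantee 8 lime jellybeans.

105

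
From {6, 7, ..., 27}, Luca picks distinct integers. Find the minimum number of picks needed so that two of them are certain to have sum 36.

14

Two chosen integers sum to 36 exactly when both halves of some pair {x, 36−x} with 9 ≤ x ≤ 36−x ≤ 27 are chosen — 9 such pairs.
The remaining 4 elements (those with no distinct partner in range) can never complete a 36-sum, so the worst case takes all of them and one from each pair: 4 + 9 = 13.
The 14th integer has to be the second member of some pair, so 13 + 1 = 14.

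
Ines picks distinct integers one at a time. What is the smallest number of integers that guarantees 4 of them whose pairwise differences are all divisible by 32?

97

Integers whose pairwise differences are multiples of 32 are exactly those sharing a remainder mod 32. Pigeonhole: the 32 residue classes mod 32 are the pigeonholes.
With 96 integers one could put 3 in each residue class and have no class reach 4.
The 97th integer pushes some class to 4, so 32·3 + 1 = 97.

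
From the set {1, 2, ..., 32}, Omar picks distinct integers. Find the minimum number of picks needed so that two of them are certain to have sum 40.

21

A set avoiding the sum 40 can contain at most one of each pair {x, 40−x}, plus the 8 elements whose complement lies outside the range or equal to its own complement.
The integers 1, …, 20 (20 of them) are such a set: any two sum to at least 1+2 = 3 and at most 19+20 = 39 < 40.
Any 21st integer completes one of the 12 pairs, so 21 choices force a sum of 40.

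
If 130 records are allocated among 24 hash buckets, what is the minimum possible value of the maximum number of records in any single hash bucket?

By the pigeonhole principle, the 24 hash buckets are the holes and the 130 records are the pigeons.
If every hash bucket held at most 5 records, the total would be at most 24 × 5 = 120, which is less than 130.
So some hash bucket holds at least ⌈130/24⌉ = 6 records.

6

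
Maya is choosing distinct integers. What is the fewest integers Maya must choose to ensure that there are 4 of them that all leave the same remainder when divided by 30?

91

The 30 residue classes mod 30 are the pigeonholes.
With 90 integers one could put 3 in each residue class and have no class reach 4.
The 91st integer pushes some class to 4, so 30·3 + 1 = 91.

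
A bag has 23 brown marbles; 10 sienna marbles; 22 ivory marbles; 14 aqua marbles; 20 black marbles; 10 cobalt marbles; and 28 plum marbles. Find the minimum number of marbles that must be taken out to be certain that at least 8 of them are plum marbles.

In the worst case for collecting plum marbles, every non-plum marble comes out first.
There are 23 + 10 + 22 + 14 + 20 + 10 = 99 non-plum marbles altogether.
After those, each further marble must be plum, so 99 + 8 = 107 draws guarantee 8 plum marbles.

107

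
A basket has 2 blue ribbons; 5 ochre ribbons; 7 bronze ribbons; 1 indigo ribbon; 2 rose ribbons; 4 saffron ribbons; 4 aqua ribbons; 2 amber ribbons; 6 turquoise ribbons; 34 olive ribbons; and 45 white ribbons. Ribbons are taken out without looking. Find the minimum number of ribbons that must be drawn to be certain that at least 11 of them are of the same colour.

54

Put each drawn ribbon into a box by colour. The largest draw with every box below 11 takes min(count, 10) from each colour; colours with fewer than 10 contribute all they have.
Σ min(cᵢ, 10) = 2 + 5 + 7 + 1 + 2 + 4 + 4 + 2 + 6 + 10 + 10 = 53.
Draw number 53 + 1 = 54 must push one box to 11.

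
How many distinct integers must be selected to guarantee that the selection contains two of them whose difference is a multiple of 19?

Integers whose pairwise differences are multiples of 19 are exactly those sharing a remainder mod 19. By the pigeonhole principle, the 19 residue classes mod 19 are the pigeonholes.
With 19 integers one could put 1 in each residue class and have no class reach 2.
The 20th integer pushes some class to 2, so 19·1 + 1 = 20.

20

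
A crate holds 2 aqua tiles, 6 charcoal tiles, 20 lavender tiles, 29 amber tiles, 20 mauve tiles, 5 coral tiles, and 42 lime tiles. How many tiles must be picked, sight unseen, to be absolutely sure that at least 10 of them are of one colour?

50

Put each drawn tile into a box by colour. The largest draw with every box below 10 takes min(count, 9) from each colour; colours with fewer than 9 contribute all they have.
Σ min(cᵢ, 9) = 2 + 6 + 9 + 9 + 9 + 5 + 9 = 49.
Draw number 49 + 1 = 50 must push one box to 10.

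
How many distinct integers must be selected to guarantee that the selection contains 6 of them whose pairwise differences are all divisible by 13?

66

Integers whose pairwise differences are multiples of 13 are exactly those sharing a remainder mod 13. By the pigeonhole principle, the 13 residue classes mod 13 are the pigeonholes.
With 65 integers one could put 5 in each residue class and have no class reach 6.
The 66th integer pushes some class to 6, so 13·5 + 1 = 66.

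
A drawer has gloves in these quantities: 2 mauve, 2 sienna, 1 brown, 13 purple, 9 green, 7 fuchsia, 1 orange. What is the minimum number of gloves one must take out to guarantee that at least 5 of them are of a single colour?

19

An adversary could hand out at most 4 gloves per colour (4 colours run out sooner): 2 + 2 + 1 + 4 + 4 + 4 + 1 = 18 gloves and still no colour has 5.
Pigeonhole: one more glove lands in a colour already at 4, so 19 draws are enough and 18 are not.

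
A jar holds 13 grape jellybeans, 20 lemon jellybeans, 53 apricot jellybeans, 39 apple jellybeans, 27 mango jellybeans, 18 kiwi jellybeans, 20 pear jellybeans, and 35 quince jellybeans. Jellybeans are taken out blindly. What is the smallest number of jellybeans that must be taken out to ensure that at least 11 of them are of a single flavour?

By pigeonhole, the 8 flavours are the holes; the jellybeans drawn are the pigeons.
To avoid 11 of any one flavour, the worst case takes at most 10 of each flavour.
That gives 10 + 10 + 10 + 10 + 10 + 10 + 10 + 10 = 80 jellybeans with no flavour reaching 11.
The next jellybean forces some flavour to 11, so 80 + 1 = 81.

81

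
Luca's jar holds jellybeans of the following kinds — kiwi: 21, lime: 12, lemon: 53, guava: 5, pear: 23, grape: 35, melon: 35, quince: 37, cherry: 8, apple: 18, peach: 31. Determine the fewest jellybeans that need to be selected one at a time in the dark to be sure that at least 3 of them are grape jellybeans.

246

In the worst case for collecting grape jellybeans, every non-grape jellybean comes out first.
There are 21 + 12 + 53 + 5 + 23 + 35 + 37 + 8 + 18 + 31 = 243 non-grape jellybeans altogether.
After those, each further jellybean must be grape, so 243 + 3 = 246 draws guarantee 3 grape jellybeans.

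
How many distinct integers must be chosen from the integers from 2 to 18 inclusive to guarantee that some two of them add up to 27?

Two chosen integers sum to 27 exactly when both halves of some pair {x, 27−x} with 9 ≤ x ≤ 27−x ≤ 18 are chosen — 5 such pairs.
The remaining 7 elements (those with no distinct partner in range) can never complete a 27-sum, so the worst case takes all of them and one from each pair: 7 + 5 = 12.
The 13th integer has to be the second member of some pair, so 12 + 1 = 13.

13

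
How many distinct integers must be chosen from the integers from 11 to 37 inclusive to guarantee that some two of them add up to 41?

Two chosen integers sum to 41 exactly when both halves of some pair {x, 41−x} with 11 ≤ x ≤ 41−x ≤ 30 are chosen — 10 such pairs.
The remaining 7 elements (those with no distinct partner in range) can never complete a 41-sum, so the worst case takes all of them and one from each pair: 7 + 10 = 17.
The 18th integer has to be the second member of some pair, so 17 + 1 = 18.

18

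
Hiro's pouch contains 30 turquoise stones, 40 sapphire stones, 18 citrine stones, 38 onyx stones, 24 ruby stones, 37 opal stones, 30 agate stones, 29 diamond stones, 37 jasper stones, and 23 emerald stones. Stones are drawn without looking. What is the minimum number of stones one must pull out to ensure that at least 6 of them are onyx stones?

In the worst case for collecting onyx stones, every non-onyx stone comes out first.
There are 30 + 40 + 18 + 24 + 37 + 30 + 29 + 37 + 23 = 268 non-onyx stones altogether.
After those, each further stone must be onyx, so 268 + 6 = 274 draws guarantee 6 onyx stones.

274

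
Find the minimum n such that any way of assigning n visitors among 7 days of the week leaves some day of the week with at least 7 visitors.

43

With 42 visitors one could put exactly 6 in each of the 7 days of the week, and no day of the week would reach 7.
By pigeonhole, one more visitor must land in a day of the week that already has 6, giving it 7.
So 7 × 6 + 1 = 43 visitors are required.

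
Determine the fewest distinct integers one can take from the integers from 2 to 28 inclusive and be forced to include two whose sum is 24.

A set avoiding the sum 24 can contain at most one of each pair {x, 24−x}, plus the 7 elements whose complement lies outside the range or equal to its own complement.
The integers 12, …, 28 (17 of them) are such a set: any two sum to at least 12+13 = 25 > 24.
Pigeonhole: any 18th integer completes one of the 10 pairs, so 18 choices force a sum of 24.

18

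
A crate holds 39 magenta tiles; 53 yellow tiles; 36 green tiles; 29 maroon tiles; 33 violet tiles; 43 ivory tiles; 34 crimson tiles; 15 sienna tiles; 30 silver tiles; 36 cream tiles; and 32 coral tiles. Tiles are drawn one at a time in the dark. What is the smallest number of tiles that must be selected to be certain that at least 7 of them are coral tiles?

355

In the worst case for collecting coral tiles, every non-coral tile comes out first.
There are 39 + 53 + 36 + 29 + 33 + 43 + 34 + 15 + 30 + 36 = 348 non-coral tiles altogether.
After those, each further tile must be coral, so 348 + 7 = 355 draws guarantee 7 coral tiles.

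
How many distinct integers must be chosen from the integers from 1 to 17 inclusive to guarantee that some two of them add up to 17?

A set avoiding the sum 17 can contain at most one of each pair {x, 17−x}, plus the 1 element whose complement lies outside the range.
The integers 9, …, 17 (9 of them) are such a set: any two sum to at least 9+10 = 19 > 17.
Pigeonhole: any 10th integer completes one of the 8 pairs, so 10 choices force a sum of 17.

10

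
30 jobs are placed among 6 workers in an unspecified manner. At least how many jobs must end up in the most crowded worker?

5

The 6 workers are the holes and the 30 jobs are the pigeons.
If every worker held at most 4 jobs, the total would be at most 6 × 4 = 24, which is less than 30.
So some worker holds at least ⌈30/6⌉ = 5 jobs.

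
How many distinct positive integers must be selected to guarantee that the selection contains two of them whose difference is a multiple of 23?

24

Integers whose pairwise differences are multiples of 23 are exactly those sharing a remainder mod 23. The 23 residue classes mod 23 are the pigeonholes.
With 23 integers one could put 1 in each residue class and have no class reach 2.
The 24th integer pushes some class to 2, so 23·1 + 1 = 24.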